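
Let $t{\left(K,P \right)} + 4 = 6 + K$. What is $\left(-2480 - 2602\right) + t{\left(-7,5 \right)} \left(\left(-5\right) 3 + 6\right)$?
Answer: $-5037$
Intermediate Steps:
$t{\left(K,P \right)} = 2 + K$ ($t{\left(K,P \right)} = -4 + \left(6 + K\right) = 2 + K$)
$\left(-2480 - 2602\right) + t{\left(-7,5 \right)} \left(\left(-5\right) 3 + 6\right) = \left(-2480 - 2602\right) + \left(2 - 7\right) \left(\left(-5\right) 3 + 6\right) = -5082 - 5 \left(-15 + 6\right) = -5082 - -45 = -5082 + 45 = -5037$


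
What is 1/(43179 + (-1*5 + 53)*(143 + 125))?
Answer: 1/56043 ≈ 1.7843e-5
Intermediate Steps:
1/(43179 + (-1*5 + 53)*(143 + 125)) = 1/(43179 + (-5 + 53)*268) = 1/(43179 + 48*268) = 1/(43179 + 12864) = 1/56043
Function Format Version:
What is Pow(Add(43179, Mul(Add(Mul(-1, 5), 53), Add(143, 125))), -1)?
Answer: Rational(1, 56043) ≈ 1.7843e-5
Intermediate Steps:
Pow(Add(43179, Mul(Add(Mul(-1, 5), 53), Add(143, 125))), -1) = Pow(Add(43179, Mul(Add(-5, 53), 268)), -1) = Pow(Add(43179, Mul(48, 268)), -1) = Pow(Add(43179, 12864), -1) = Pow(56043, -1) = Rational(1, 56043)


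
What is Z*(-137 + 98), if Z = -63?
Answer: 2457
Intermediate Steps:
Z*(-137 + 98) = -63*(-137 + 98) = -63*(-39) = 2457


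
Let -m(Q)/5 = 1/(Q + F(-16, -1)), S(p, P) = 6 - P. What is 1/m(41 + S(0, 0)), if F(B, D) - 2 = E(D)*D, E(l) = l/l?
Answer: -48/5 ≈ -9.6000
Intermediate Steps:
E(l) = 1
F(B, D) = 2 + D (F(B, D) = 2 + 1*D = 2 + D)
m(Q) = -5/(1 + Q) (m(Q) = -5/(Q + (2 - 1)) = -5/(Q + 1) = -5/(1 + Q))
1/m(41 + S(0, 0)) = 1/(-5/(1 + (41 + (6 - 1*0)))) = 1/(-5/(1 + (41 + (6 + 0)))) = 1/(-5/(1 + (41 + 6))) = 1/(-5/(1 + 47)) = 1/(-5/48) = -48/5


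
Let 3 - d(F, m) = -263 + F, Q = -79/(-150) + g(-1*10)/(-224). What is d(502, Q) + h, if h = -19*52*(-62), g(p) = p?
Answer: 61020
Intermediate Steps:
Q = 4799/8400 (Q = -79/(-150) - 1*10/(-224) = -79*(-1/150) - 10*(-1/224) = 79/150 + 5/112 = 4799/8400 ≈ 0.57131)
h = 61256 (h = -988*(-62) = 61256)
d(F, m) = 266 - F (d(F, m) = 3 - (-263 + F) = 3 + (263 - F) = 266 - F)
d(502, Q) + h = (266 - 1*502) + 61256 = (266 - 502) + 61256 = -236 + 61256 = 61020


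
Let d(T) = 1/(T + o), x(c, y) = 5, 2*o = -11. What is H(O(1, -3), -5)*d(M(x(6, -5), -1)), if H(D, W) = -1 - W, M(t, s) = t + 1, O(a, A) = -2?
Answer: 8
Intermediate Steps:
o = -11/2 (o = (½)*(-11) = -11/2 ≈ -5.5000)
M(t, s) = 1 + t
d(T) = 1/(-11/2 + T) (d(T) = 1/(T - 11/2) = 1/(-11/2 + T))
H(O(1, -3), -5)*d(M(x(6, -5), -1)) = (-1 - 1*(-5))*(2/(-11 + 2*(1 + 5))) = (-1 + 5)*(2/(-11 + 2*6)) = 4*(2/(-11 + 12)) = 4*(2/1) = 4*(2*1) = 4*2 = 8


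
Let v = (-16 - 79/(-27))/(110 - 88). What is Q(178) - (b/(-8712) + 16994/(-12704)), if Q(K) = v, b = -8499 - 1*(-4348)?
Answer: 5539609/20751984 ≈ 0.26694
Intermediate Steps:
b = -4151 (b = -8499 + 4348 = -4151)
v = -353/594 (v = (-16 - 79*(-1/27))/22 = (-16 + 79/27)*(1/22) = -353/27*1/22 = -353/594 ≈ -0.59428)
Q(K) = -353/594
Q(178) - (b/(-8712) + 16994/(-12704)) = -353/594 - (-4151/(-8712) + 16994/(-12704)) = -353/594 - (-4151*(-1/8712) + 16994*(-1/12704)) = -353/594 - (4151/8712 - 8497/6352) = -353/594 - 1*(-5957339/6917328) = -353/594 + 5957339/6917328 = 5539609/20751984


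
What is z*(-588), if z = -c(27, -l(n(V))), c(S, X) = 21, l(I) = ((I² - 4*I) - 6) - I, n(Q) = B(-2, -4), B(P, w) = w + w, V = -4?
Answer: 12348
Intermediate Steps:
B(P, w) = 2*w
n(Q) = -8 (n(Q) = 2*(-4) = -8)
l(I) = -6 + I² - 5*I (l(I) = (-6 + I² - 4*I) - I = -6 + I² - 5*I)
z = -21 (z = -1*21 = -21)
z*(-588) = -21*(-588) = 12348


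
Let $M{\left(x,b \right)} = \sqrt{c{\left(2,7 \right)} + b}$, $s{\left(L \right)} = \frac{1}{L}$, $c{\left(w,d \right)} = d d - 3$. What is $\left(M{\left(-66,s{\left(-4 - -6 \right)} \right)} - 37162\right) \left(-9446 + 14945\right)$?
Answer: $-204353838 + \frac{5499 \sqrt{186}}{2} \approx -2.0432 \cdot 10^{8}$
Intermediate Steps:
$c{\left(w,d \right)} = -3 + d^{2}$ ($c{\left(w,d \right)} = d^{2} - 3 = -3 + d^{2}$)
$M{\left(x,b \right)} = \sqrt{46 + b}$ ($M{\left(x,b \right)} = \sqrt{\left(-3 + 7^{2}\right) + b} = \sqrt{\left(-3 + 49\right) + b} = \sqrt{46 + b}$)
$\left(M{\left(-66,s{\left(-4 - -6 \right)} \right)} - 37162\right) \left(-9446 + 14945\right) = \left(\sqrt{46 + \frac{1}{-4 - -6}} - 37162\right) \left(-9446 + 14945\right) = \left(\sqrt{46 + \frac{1}{-4 + 6}} - 37162\right) 5499 = \left(\sqrt{46 + \frac{1}{2}} - 37162\right) 5499 = \left(\sqrt{\frac{93}{2}} - 37162\right) 5499 = \left(\frac{\sqrt{186}}{2} - 37162\right) 5499 = \left(-37162 + \frac{\sqrt{186}}{2}\right) 5499 = -204353838 + \frac{5499 \sqrt{186}}{2}$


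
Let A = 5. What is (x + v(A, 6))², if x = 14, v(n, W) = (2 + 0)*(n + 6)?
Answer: 1296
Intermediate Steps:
v(n, W) = 12 + 2*n (v(n, W) = 2*(6 + n) = 12 + 2*n)
(x + v(A, 6))² = (14 + (12 + 2*5))² = (14 + (12 + 10))² = (14 + 22)² = 36² = 1296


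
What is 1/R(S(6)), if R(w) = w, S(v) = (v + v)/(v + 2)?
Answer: ⅔ ≈ 0.66667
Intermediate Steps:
S(v) = 2*v/(2 + v) (S(v) = (2*v)/(2 + v) = 2*v/(2 + v))
1/R(S(6)) = 1/(2*6/(2 + 6)) = 1/(2*6/8) = 1/(2*6*(⅛)) = 1/(3/2) = ⅔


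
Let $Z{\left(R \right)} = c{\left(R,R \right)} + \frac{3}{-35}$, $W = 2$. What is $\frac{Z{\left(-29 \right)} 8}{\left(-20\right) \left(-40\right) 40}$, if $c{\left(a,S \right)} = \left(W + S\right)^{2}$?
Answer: $\frac{3189}{17500} \approx 0.18223$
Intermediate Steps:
$c{\left(a,S \right)} = \left(2 + S\right)^{2}$
$Z{\left(R \right)} = - \frac{3}{35} + \left(2 + R\right)^{2}$ ($Z{\left(R \right)} = \left(2 + R\right)^{2} + \frac{3}{-35} = \left(2 + R\right)^{2} + 3 \left(- \frac{1}{35}\right) = \left(2 + R\right)^{2} - \frac{3}{35} = - \frac{3}{35} + \left(2 + R\right)^{2}$)
$\frac{Z{\left(-29 \right)} 8}{\left(-20\right) \left(-40\right) 40} = \frac{\left(- \frac{3}{35} + \left(2 - 29\right)^{2}\right) 8}{\left(-20\right) \left(-40\right) 40} = \frac{\left(- \frac{3}{35} + \left(-27\right)^{2}\right) 8}{800 \cdot 40} = \frac{\left(- \frac{3}{35} + 729\right) 8}{32000} = \frac{25512}{35} \cdot 8 \cdot \frac{1}{32000} = \frac{204096}{35} \cdot \frac{1}{32000} = \frac{3189}{17500}$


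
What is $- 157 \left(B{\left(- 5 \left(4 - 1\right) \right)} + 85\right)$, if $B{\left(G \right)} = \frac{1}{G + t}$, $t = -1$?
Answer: $- \frac{213363}{16} \approx -13335.0$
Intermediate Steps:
$B{\left(G \right)} = \frac{1}{-1 + G}$ ($B{\left(G \right)} = \frac{1}{G - 1} = \frac{1}{-1 + G}$)
$- 157 \left(B{\left(- 5 \left(4 - 1\right) \right)} + 85\right) = - 157 \left(\frac{1}{-1 - 5 \left(4 - 1\right)} + 85\right) = - 157 \left(\frac{1}{-1 - 15} + 85\right) = - 157 \left(\frac{1}{-16} + 85\right) = - 157 \left(- \frac{1}{16} + 85\right) = \left(-157\right) \frac{1359}{16} = - \frac{213363}{16}$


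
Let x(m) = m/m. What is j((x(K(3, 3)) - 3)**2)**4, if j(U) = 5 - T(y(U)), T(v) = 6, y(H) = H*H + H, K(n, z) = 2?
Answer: 1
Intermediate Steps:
x(m) = 1
y(H) = H + H**2 (y(H) = H**2 + H = H + H**2)
j(U) = -1 (j(U) = 5 - 1*6 = 5 - 6 = -1)
j((x(K(3, 3)) - 3)**2)**4 = (-1)**4 = 1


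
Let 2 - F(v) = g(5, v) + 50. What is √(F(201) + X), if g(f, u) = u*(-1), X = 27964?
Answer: √28117 ≈ 167.68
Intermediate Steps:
g(f, u) = -u
F(v) = -48 + v (F(v) = 2 - (-v + 50) = 2 - (50 - v) = 2 + (-50 + v) = -48 + v)
√(F(201) + X) = √((-48 + 201) + 27964) = √(153 + 27964) = √28117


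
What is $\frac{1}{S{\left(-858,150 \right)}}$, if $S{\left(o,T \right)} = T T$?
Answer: $\frac{1}{22500} \approx 4.4444 \cdot 10^{-5}$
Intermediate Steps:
$S{\left(o,T \right)} = T^{2}$
$\frac{1}{S{\left(-858,150 \right)}} = \frac{1}{150^{2}} = \frac{1}{22500}$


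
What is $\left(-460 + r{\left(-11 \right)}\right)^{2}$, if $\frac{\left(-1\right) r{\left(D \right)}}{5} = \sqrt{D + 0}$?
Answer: $211325 + 4600 i \sqrt{11} \approx 2.1133 \cdot 10^{5} + 15256.0 i$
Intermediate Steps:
$r{\left(D \right)} = - 5 \sqrt{D}$ ($r{\left(D \right)} = - 5 \sqrt{D + 0} = - 5 \sqrt{D}$)
$\left(-460 + r{\left(-11 \right)}\right)^{2} = \left(-460 - 5 \sqrt{-11}\right)^{2} = \left(-460 - 5 i \sqrt{11}\right)^{2}$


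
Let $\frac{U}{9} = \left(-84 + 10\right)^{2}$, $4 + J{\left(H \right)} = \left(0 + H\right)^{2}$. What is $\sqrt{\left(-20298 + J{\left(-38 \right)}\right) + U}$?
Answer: $\sqrt{30426} \approx 174.43$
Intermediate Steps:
$J{\left(H \right)} = -4 + H^{2}$ ($J{\left(H \right)} = -4 + \left(0 + H\right)^{2} = -4 + H^{2}$)
$U = 49284$ ($U = 9 \left(-84 + 10\right)^{2} = 9 \left(-74\right)^{2} = 9 \cdot 5476 = 49284$)
$\sqrt{\left(-20298 + J{\left(-38 \right)}\right) + U} = \sqrt{\left(-20298 - \left(4 - \left(-38\right)^{2}\right)\right) + 49284} = \sqrt{\left(-20298 + \left(-4 + 1444\right)\right) + 49284} = \sqrt{\left(-20298 + 1440\right) + 49284} = \sqrt{-18858 + 49284} = \sqrt{30426}$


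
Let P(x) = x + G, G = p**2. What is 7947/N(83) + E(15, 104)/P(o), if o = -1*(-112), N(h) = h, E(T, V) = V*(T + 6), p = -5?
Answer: 1270011/11371 ≈ 111.69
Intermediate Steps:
E(T, V) = V*(6 + T)
o = 112
G = 25 (G = (-5)**2 = 25)
P(x) = 25 + x (P(x) = x + 25 = 25 + x)
7947/N(83) + E(15, 104)/P(o) = 7947/83 + (104*(6 + 15))/(25 + 112) = 7947*(1/83) + (104*21)/137 = 7947/83 + 2184*(1/137) = 7947/83 + 2184/137 = 1270011/11371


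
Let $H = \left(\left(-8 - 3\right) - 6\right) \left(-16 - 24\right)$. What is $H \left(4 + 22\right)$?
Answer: $17680$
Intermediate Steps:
$H = 680$ ($H = \left(-11 - 6\right) \left(-40\right) = \left(-17\right) \left(-40\right) = 680$)
$H \left(4 + 22\right) = 680 \left(4 + 22\right) = 680 \cdot 26 = 17680$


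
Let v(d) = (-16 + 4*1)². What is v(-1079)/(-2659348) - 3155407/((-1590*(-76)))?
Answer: -2097835673899/80338903080 ≈ -26.112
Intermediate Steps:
v(d) = 144 (v(d) = (-16 + 4)² = (-12)² = 144)
v(-1079)/(-2659348) - 3155407/((-1590*(-76))) = 144/(-2659348) - 3155407/((-1590*(-76))) = 144*(-1/2659348) - 3155407/120840 = -36/664837 - 3155407*1/120840 = -36/664837 - 3155407/120840 = -2097835673899/80338903080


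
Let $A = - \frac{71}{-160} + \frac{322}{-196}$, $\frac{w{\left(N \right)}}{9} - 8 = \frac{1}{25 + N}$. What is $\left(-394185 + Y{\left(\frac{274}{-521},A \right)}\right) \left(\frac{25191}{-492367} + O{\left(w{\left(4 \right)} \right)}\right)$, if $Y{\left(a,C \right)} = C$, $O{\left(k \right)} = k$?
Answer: $- \frac{22775578504031079}{799604008} \approx -2.8484 \cdot 10^{7}$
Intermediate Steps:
$w{\left(N \right)} = 72 + \frac{9}{25 + N}$
$A = - \frac{1343}{1120}$ ($A = \left(-71\right) \left(- \frac{1}{160}\right) + 322 \left(- \frac{1}{196}\right) = \frac{71}{160} - \frac{23}{14} = - \frac{1343}{1120} \approx -1.1991$)
$\left(-394185 + Y{\left(\frac{274}{-521},A \right)}\right) \left(\frac{25191}{-492367} + O{\left(w{\left(4 \right)} \right)}\right) = \left(-394185 - \frac{1343}{1120}\right) \left(\frac{25191}{-492367} + \frac{9 \left(201 + 8 \cdot 4\right)}{25 + 4}\right) = - \frac{441488543 \left(25191 \left(- \frac{1}{492367}\right) + \frac{9 \left(201 + 32\right)}{29}\right)}{1120} = - \frac{441488543 \left(- \frac{25191}{492367} + 9 \cdot \frac{1}{29} \cdot 233\right)}{1120} = - \frac{441488543 \left(- \frac{25191}{492367} + \frac{2097}{29}\right)}{1120} = \left(- \frac{441488543}{1120}\right) \frac{1031763060}{14278643} = - \frac{22775578504031079}{799604008}$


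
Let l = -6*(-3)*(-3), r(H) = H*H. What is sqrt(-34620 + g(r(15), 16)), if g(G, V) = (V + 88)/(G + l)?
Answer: 2*I*sqrt(28119601)/57 ≈ 186.06*I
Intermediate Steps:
r(H) = H**2
l = -54 (l = 18*(-3) = -54)
g(G, V) = (88 + V)/(-54 + G) (g(G, V) = (V + 88)/(G - 54) = (88 + V)/(-54 + G))
sqrt(-34620 + g(r(15), 16)) = sqrt(-34620 + (88 + 16)/(-54 + 15**2)) = sqrt(-34620 + 104/(-54 + 225)) = sqrt(-34620 + 104/171) = sqrt(-5919916/171) = 2*I*sqrt(28119601)/57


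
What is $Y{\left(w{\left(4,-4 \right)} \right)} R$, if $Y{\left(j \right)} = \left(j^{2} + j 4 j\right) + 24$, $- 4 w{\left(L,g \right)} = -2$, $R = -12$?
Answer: $-303$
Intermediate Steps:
$w{\left(L,g \right)} = \frac{1}{2}$ ($w{\left(L,g \right)} = \left(- \frac{1}{4}\right) \left(-2\right) = \frac{1}{2}$)
$Y{\left(j \right)} = 24 + 5 j^{2}$ ($Y{\left(j \right)} = \left(j^{2} + 4 j j\right) + 24 = \left(j^{2} + 4 j^{2}\right) + 24 = 5 j^{2} + 24 = 24 + 5 j^{2}$)
$Y{\left(w{\left(4,-4 \right)} \right)} R = \left(24 + \frac{5}{4}\right) \left(-12\right) = \frac{101}{4} \left(-12\right) = -303$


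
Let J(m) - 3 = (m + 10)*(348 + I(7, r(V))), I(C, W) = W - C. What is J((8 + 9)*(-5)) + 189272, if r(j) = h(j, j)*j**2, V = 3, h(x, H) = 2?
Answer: 162350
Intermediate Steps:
r(j) = 2*j**2
J(m) = 3593 + 359*m (J(m) = 3 + (m + 10)*(348 + (2*3**2 - 1*7)) = 3 + (10 + m)*(348 + (2*9 - 7)) = 3 + (10 + m)*(348 + (18 - 7)) = 3 + (10 + m)*(348 + 11) = 3 + (10 + m)*359 = 3 + (3590 + 359*m) = 3593 + 359*m)
J((8 + 9)*(-5)) + 189272 = (3593 + 359*((8 + 9)*(-5))) + 189272 = (3593 + 359*(17*(-5))) + 189272 = (3593 + 359*(-85)) + 189272 = (3593 - 30515) + 189272 = -26922 + 189272 = 162350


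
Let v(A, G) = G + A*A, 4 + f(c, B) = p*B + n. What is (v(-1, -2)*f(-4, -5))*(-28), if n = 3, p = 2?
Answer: -308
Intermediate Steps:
f(c, B) = -1 + 2*B (f(c, B) = -4 + (2*B + 3) = -4 + (3 + 2*B) = -1 + 2*B)
v(A, G) = G + A²
(v(-1, -2)*f(-4, -5))*(-28) = ((-2 + (-1)²)*(-1 + 2*(-5)))*(-28) = ((-2 + 1)*(-1 - 10))*(-28) = -1*(-11)*(-28) = 11*(-28) = -308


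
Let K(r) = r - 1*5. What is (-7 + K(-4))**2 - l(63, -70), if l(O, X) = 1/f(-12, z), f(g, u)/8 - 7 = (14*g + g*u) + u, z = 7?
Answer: 487425/1904 ≈ 256.00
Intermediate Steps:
K(r) = -5 + r (K(r) = r - 5 = -5 + r)
f(g, u) = 56 + 8*u + 112*g + 8*g*u (f(g, u) = 56 + 8*((14*g + g*u) + u) = 56 + 8*(u + 14*g + g*u) = 56 + (8*u + 112*g + 8*g*u) = 56 + 8*u + 112*g + 8*g*u)
l(O, X) = -1/1904 (l(O, X) = 1/(56 + 8*7 + 112*(-12) + 8*(-12)*7) = 1/(56 + 56 - 1344 - 672) = 1/(-1904) = -1/1904)
(-7 + K(-4))**2 - l(63, -70) = (-7 + (-5 - 4))**2 - 1*(-1/1904) = (-7 - 9)**2 + 1/1904 = (-16)**2 + 1/1904 = 256 + 1/1904 = 487425/1904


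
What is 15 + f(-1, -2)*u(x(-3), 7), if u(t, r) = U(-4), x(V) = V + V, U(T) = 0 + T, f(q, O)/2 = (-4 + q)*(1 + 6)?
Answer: 295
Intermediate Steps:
f(q, O) = -56 + 14*q (f(q, O) = 2*((-4 + q)*(1 + 6)) = 2*((-4 + q)*7) = 2*(-28 + 7*q) = -56 + 14*q)
U(T) = T
x(V) = 2*V
u(t, r) = -4
15 + f(-1, -2)*u(x(-3), 7) = 15 + (-56 + 14*(-1))*(-4) = 15 + (-56 - 14)*(-4) = 15 - 70*(-4) = 15 + 280 = 295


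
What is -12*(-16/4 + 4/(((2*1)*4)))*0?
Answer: 0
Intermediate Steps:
-12*(-16/4 + 4/(((2*1)*4)))*0 = -12*(-16*¼ + 4/((2*4)))*0 = -12*(-4 + 4/8)*0 = -12*(-4 + 4*(⅛))*0 = -12*(-4 + ½)*0 = -12*(-7/2)*0 = 42*0 = 0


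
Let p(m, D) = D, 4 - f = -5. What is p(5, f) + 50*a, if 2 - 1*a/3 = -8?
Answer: 1509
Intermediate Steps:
f = 9 (f = 4 - 1*(-5) = 4 + 5 = 9)
a = 30 (a = 6 - 3*(-8) = 6 + 24 = 30)
p(5, f) + 50*a = 9 + 50*30 = 9 + 1500 = 1509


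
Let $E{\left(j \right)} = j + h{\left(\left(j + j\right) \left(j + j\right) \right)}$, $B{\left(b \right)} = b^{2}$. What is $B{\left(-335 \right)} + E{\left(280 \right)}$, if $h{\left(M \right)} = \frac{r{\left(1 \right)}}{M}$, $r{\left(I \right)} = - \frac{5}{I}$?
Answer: $\frac{7056313599}{62720} \approx 1.1251 \cdot 10^{5}$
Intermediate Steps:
$h{\left(M \right)} = - \frac{5}{M}$ ($h{\left(M \right)} = \frac{\left(-5\right) 1^{-1}}{M} = \frac{\left(-5\right) 1}{M} = - \frac{5}{M}$)
$E{\left(j \right)} = j - \frac{5}{4 j^{2}}$ ($E{\left(j \right)} = j - \frac{5}{\left(j + j\right) \left(j + j\right)} = j - \frac{5}{2 j 2 j} = j - \frac{5}{4 j^{2}}$)
$B{\left(-335 \right)} + E{\left(280 \right)} = \left(-335\right)^{2} + \left(280 - \frac{5}{4 \cdot 78400}\right) = 112225 + \left(280 - \frac{1}{62720}\right) = 112225 + \frac{17561599}{62720} = \frac{7056313599}{62720}$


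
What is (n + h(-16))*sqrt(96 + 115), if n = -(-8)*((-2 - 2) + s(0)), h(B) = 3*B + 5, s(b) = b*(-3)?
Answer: -75*sqrt(211) ≈ -1089.4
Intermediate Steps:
s(b) = -3*b
h(B) = 5 + 3*B
n = -32 (n = -(-8)*((-2 - 2) - 3*0) = -(-8)*(-4 + 0) = -(-8)*(-4) = -1*32 = -32)
(n + h(-16))*sqrt(96 + 115) = (-32 + (5 + 3*(-16)))*sqrt(96 + 115) = (-32 + (5 - 48))*sqrt(211) = (-32 - 43)*sqrt(211) = -75*sqrt(211)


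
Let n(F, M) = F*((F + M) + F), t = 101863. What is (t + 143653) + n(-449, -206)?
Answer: 741212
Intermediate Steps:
n(F, M) = F*(M + 2*F)
(t + 143653) + n(-449, -206) = (101863 + 143653) - 449*(-206 + 2*(-449)) = 245516 - 449*(-206 - 898) = 245516 - 449*(-1104) = 245516 + 495696 = 741212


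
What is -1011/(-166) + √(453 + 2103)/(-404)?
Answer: 1011/166 - 3*√71/202 ≈ 5.9652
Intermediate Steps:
-1011/(-166) + √(453 + 2103)/(-404) = -1011*(-1/166) + √2556*(-1/404) = 1011/166 + (6*√71)*(-1/404) = 1011/166 - 3*√71/202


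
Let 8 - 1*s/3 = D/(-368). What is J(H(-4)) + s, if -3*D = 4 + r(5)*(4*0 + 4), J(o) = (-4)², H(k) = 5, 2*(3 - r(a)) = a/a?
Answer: 7353/184 ≈ 39.962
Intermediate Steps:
r(a) = 5/2 (r(a) = 3 - a/(2*a) = 3 - ½*1 = 3 - ½ = 5/2)
J(o) = 16
D = -14/3 (D = -(4 + 5*(4*0 + 4)/2)/3 = -(4 + 5*(0 + 4)/2)/3 = -(4 + (5/2)*4)/3 = -(4 + 10)/3 = -⅓*14 = -14/3 ≈ -4.6667)
s = 4409/184 (s = 24 - (-14)/(-368) = 24 - (-14)*(-1)/368 = 24 - 3*7/552 = 24 - 7/184 = 4409/184 ≈ 23.962)
J(H(-4)) + s = 16 + 4409/184 = 7353/184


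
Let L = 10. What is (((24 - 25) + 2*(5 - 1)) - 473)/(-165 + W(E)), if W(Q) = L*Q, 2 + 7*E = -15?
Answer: 3262/1325 ≈ 2.4619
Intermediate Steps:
E = -17/7 (E = -2/7 + (⅐)*(-15) = -2/7 - 15/7 = -17/7 ≈ -2.4286)
W(Q) = 10*Q
(((24 - 25) + 2*(5 - 1)) - 473)/(-165 + W(E)) = (((24 - 25) + 2*(5 - 1)) - 473)/(-165 + 10*(-17/7)) = ((-1 + 2*4) - 473)/(-165 - 170/7) = ((-1 + 8) - 473)/(-1325/7) = (7 - 473)*(-7/1325) = -466*(-7/1325) = 3262/1325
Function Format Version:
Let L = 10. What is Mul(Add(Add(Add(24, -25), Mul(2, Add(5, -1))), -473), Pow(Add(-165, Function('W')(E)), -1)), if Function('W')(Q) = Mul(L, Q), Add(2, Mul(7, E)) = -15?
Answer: Rational(3262, 1325) ≈ 2.4619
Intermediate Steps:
E = Rational(-17, 7) (E = Add(Rational(-2, 7), Mul(Rational(1, 7), -15)) = Add(Rational(-2, 7), Rational(-15, 7)) = Rational(-17, 7) ≈ -2.4286)
Function('W')(Q) = Mul(10, Q)
Mul(Add(Add(Add(24, -25), Mul(2, Add(5, -1))), -473), Pow(Add(-165, Function('W')(E)), -1)) = Mul(Add(Add(Add(24, -25), Mul(2, Add(5, -1))), -473), Pow(Add(-165, Mul(10, Rational(-17, 7))), -1)) = Mul(Add(Add(-1, Mul(2, 4)), -473), Pow(Add(-165, Rational(-170, 7)), -1)) = Mul(Add(Add(-1, 8), -473), Pow(Rational(-1325, 7), -1)) = Mul(Add(7, -473), Rational(-7, 1325)) = Mul(-466, Rational(-7, 1325)) = Rational(3262, 1325)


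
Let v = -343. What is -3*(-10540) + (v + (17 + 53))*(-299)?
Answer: 113247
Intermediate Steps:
-3*(-10540) + (v + (17 + 53))*(-299) = -3*(-10540) + (-343 + (17 + 53))*(-299) = 31620 + (-343 + 70)*(-299) = 31620 - 273*(-299) = 31620 + 81627 = 113247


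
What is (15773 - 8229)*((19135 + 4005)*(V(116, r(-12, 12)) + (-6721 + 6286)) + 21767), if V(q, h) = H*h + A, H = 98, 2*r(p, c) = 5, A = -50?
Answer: -41732148152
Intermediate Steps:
r(p, c) = 5/2 (r(p, c) = (½)*5 = 5/2)
V(q, h) = -50 + 98*h (V(q, h) = 98*h - 50 = -50 + 98*h)
(15773 - 8229)*((19135 + 4005)*(V(116, r(-12, 12)) + (-6721 + 6286)) + 21767) = (15773 - 8229)*((19135 + 4005)*((-50 + 98*(5/2)) + (-6721 + 6286)) + 21767) = 7544*(23140*((-50 + 245) - 435) + 21767) = 7544*(23140*(195 - 435) + 21767) = 7544*(23140*(-240) + 21767) = 7544*(-5553600 + 21767) = 7544*(-5531833) = -41732148152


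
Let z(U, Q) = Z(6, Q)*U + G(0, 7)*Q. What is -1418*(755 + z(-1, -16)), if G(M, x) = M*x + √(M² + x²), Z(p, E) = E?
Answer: -934462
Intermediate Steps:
G(M, x) = √(M² + x²) + M*x
z(U, Q) = 7*Q + Q*U (z(U, Q) = Q*U + (√(0² + 7²) + 0*7)*Q = Q*U + (√(0 + 49) + 0)*Q = Q*U + (√49 + 0)*Q = Q*U + (7 + 0)*Q = Q*U + 7*Q = 7*Q + Q*U)
-1418*(755 + z(-1, -16)) = -1418*(755 - 16*(7 - 1)) = -1418*(755 - 16*6) = -1418*(755 - 96) = -1418*659 = -934462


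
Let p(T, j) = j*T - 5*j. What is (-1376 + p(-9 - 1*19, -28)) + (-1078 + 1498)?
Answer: -32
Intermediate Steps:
p(T, j) = -5*j + T*j (p(T, j) = T*j - 5*j = -5*j + T*j)
(-1376 + p(-9 - 1*19, -28)) + (-1078 + 1498) = (-1376 - 28*(-5 + (-9 - 1*19))) + (-1078 + 1498) = (-1376 - 28*(-5 + (-9 - 19))) + 420 = (-1376 - 28*(-5 - 28)) + 420 = (-1376 - 28*(-33)) + 420 = (-1376 + 924) + 420 = -452 + 420 = -32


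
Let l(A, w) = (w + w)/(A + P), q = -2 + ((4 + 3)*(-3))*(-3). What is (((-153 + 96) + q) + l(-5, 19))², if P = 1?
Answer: 121/4 ≈ 30.250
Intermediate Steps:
q = 61 (q = -2 + (7*(-3))*(-3) = -2 - 21*(-3) = -2 + 63 = 61)
l(A, w) = 2*w/(1 + A) (l(A, w) = (w + w)/(A + 1) = (2*w)/(1 + A) = 2*w/(1 + A))
(((-153 + 96) + q) + l(-5, 19))² = (((-153 + 96) + 61) + 2*19/(1 - 5))² = ((-57 + 61) + 2*19/(-4))² = (4 + 2*19*(-¼))² = (4 - 19/2)² = (-11/2)² = 121/4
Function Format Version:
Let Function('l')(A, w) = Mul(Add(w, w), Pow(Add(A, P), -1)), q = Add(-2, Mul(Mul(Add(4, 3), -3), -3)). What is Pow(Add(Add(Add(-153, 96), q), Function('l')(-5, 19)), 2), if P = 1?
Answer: Rational(121, 4) ≈ 30.250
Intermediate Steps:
q = 61 (q = Add(-2, Mul(Mul(7, -3), -3)) = Add(-2, Mul(-21, -3)) = Add(-2, 63) = 61)
Function('l')(A, w) = Mul(2, w, Pow(Add(1, A), -1)) (Function('l')(A, w) = Mul(Add(w, w), Pow(Add(A, 1), -1)) = Mul(Mul(2, w), Pow(Add(1, A), -1)) = Mul(2, w, Pow(Add(1, A), -1)))
Pow(Add(Add(Add(-153, 96), q), Function('l')(-5, 19)), 2) = Pow(Add(Add(Add(-153, 96), 61), Mul(2, 19, Pow(Add(1, -5), -1))), 2) = Pow(Add(Add(-57, 61), Mul(2, 19, Pow(-4, -1))), 2) = Pow(Add(4, Mul(2, 19, Rational(-1, 4))), 2) = Pow(Add(4, Rational(-19, 2)), 2) = Pow(Rational(-11, 2), 2) = Rational(121, 4)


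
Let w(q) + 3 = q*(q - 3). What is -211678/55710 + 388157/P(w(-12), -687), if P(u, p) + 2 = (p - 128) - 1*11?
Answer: -1211083103/2562660 ≈ -472.59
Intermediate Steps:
w(q) = -3 + q*(-3 + q) (w(q) = -3 + q*(q - 3) = -3 + q*(-3 + q))
P(u, p) = -141 + p (P(u, p) = -2 + ((p - 128) - 1*11) = -2 + ((-128 + p) - 11) = -2 + (-139 + p) = -141 + p)
-211678/55710 + 388157/P(w(-12), -687) = -211678/55710 + 388157/(-141 - 687) = -211678*1/55710 + 388157/(-828) = -105839/27855 + 388157*(-1/828) = -105839/27855 - 388157/828 = -1211083103/2562660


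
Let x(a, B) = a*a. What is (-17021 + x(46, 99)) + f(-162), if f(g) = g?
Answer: -15067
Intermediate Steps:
x(a, B) = a²
(-17021 + x(46, 99)) + f(-162) = (-17021 + 46²) - 162 = (-17021 + 2116) - 162 = -14905 - 162 = -15067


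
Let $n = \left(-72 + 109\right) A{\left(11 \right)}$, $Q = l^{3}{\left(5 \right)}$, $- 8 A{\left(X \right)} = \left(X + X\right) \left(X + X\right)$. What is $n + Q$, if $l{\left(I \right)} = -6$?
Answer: $- \frac{4909}{2} \approx -2454.5$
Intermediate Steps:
$A{\left(X \right)} = - \frac{X^{2}}{2}$ ($A{\left(X \right)} = - \frac{\left(X + X\right) \left(X + X\right)}{8} = - \frac{2 X 2 X}{8} = - \frac{4 X^{2}}{8} = - \frac{X^{2}}{2}$)
$Q = -216$ ($Q = \left(-6\right)^{3} = -216$)
$n = - \frac{4477}{2}$ ($n = \left(-72 + 109\right) \left(- \frac{11^{2}}{2}\right) = 37 \left(\left(- \frac{1}{2}\right) 121\right) = 37 \left(- \frac{121}{2}\right) = - \frac{4477}{2} \approx -2238.5$)
$n + Q = - \frac{4477}{2} - 216 = - \frac{4909}{2}$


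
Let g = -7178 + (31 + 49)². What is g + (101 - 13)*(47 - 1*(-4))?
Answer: 3710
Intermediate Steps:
g = -778 (g = -7178 + 80² = -7178 + 6400 = -778)
g + (101 - 13)*(47 - 1*(-4)) = -778 + (101 - 13)*(47 - 1*(-4)) = -778 + 88*(47 + 4) = -778 + 88*51 = -778 + 4488 = 3710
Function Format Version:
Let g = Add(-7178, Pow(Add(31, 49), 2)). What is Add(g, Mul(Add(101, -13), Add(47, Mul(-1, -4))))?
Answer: 3710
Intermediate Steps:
g = -778 (g = Add(-7178, Pow(80, 2)) = Add(-7178, 6400) = -778)
Add(g, Mul(Add(101, -13), Add(47, Mul(-1, -4)))) = Add(-778, Mul(Add(101, -13), Add(47, Mul(-1, -4)))) = Add(-778, Mul(88, Add(47, 4))) = Add(-778, Mul(88, 51)) = Add(-778, 4488) = 3710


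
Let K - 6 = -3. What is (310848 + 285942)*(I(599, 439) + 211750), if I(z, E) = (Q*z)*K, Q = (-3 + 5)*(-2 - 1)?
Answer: 119935692720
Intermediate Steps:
K = 3 (K = 6 - 3 = 3)
Q = -6 (Q = 2*(-3) = -6)
I(z, E) = -18*z (I(z, E) = -6*z*3 = -18*z)
(310848 + 285942)*(I(599, 439) + 211750) = (310848 + 285942)*(-18*599 + 211750) = 596790*(-10782 + 211750) = 596790*200968 = 119935692720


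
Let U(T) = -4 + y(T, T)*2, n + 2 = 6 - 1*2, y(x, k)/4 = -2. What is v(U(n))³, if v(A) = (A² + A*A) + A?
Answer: 474552000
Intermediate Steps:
y(x, k) = -8 (y(x, k) = 4*(-2) = -8)
n = 2 (n = -2 + (6 - 1*2) = -2 + (6 - 2) = -2 + 4 = 2)
U(T) = -20 (U(T) = -4 - 8*2 = -4 - 16 = -20)
v(A) = A + 2*A² (v(A) = (A² + A²) + A = 2*A² + A = A + 2*A²)
v(U(n))³ = (-20*(1 + 2*(-20)))³ = (-20*(1 - 40))³ = (-20*(-39))³ = 780³ = 474552000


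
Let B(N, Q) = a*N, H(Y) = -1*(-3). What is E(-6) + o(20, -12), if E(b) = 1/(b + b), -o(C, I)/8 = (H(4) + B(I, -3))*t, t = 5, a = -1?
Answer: -7201/12 ≈ -600.08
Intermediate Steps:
H(Y) = 3
B(N, Q) = -N
o(C, I) = -120 + 40*I (o(C, I) = -8*(3 - I)*5 = -8*(15 - 5*I) = -120 + 40*I)
E(b) = 1/(2*b)
E(-6) + o(20, -12) = (½)/(-6) + (-120 + 40*(-12)) = (½)*(-⅙) + (-120 - 480) = -1/12 - 600 = -7201/12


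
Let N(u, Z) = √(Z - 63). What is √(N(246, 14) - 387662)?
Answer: √(-387662 + 7*I) ≈ 0.006 + 622.63*I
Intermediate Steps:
N(u, Z) = √(-63 + Z)
√(N(246, 14) - 387662) = √(√(-63 + 14) - 387662) = √(√(-49) - 387662) = √(7*I - 387662) = √(-387662 + 7*I)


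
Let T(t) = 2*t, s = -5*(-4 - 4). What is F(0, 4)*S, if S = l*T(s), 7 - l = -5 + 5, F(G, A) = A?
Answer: 2240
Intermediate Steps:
s = 40 (s = -5*(-8) = 40)
l = 7 (l = 7 - (-5 + 5) = 7 - 1*0 = 7 + 0 = 7)
S = 560 (S = 7*(2*40) = 7*80 = 560)
F(0, 4)*S = 4*560 = 2240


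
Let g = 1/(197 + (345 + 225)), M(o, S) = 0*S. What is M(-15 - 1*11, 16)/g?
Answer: 0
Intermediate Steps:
M(o, S) = 0
g = 1/767 (g = 1/(197 + 570) = 1/767 ≈ 0.0013038)
M(-15 - 1*11, 16)/g = 0/(1/767) = 0*767 = 0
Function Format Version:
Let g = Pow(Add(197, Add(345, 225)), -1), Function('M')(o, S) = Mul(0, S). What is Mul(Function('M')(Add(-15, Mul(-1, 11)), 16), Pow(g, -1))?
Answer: 0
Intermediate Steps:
Function('M')(o, S) = 0
g = Rational(1, 767) (g = Pow(Add(197, 570), -1) = Pow(767, -1) = Rational(1, 767) ≈ 0.0013038)
Mul(Function('M')(Add(-15, Mul(-1, 11)), 16), Pow(g, -1)) = Mul(0, Pow(Rational(1, 767), -1)) = Mul(0, 767) = 0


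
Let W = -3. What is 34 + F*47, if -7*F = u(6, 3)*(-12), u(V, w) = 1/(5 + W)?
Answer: 520/7 ≈ 74.286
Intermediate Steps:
u(V, w) = 1/2 (u(V, w) = 1/(5 - 3) = 1/2)
F = 6/7 (F = -(-12)/14 = -1/7*(-6) = 6/7 ≈ 0.85714)
34 + F*47 = 34 + (6/7)*47 = 34 + 282/7 = 520/7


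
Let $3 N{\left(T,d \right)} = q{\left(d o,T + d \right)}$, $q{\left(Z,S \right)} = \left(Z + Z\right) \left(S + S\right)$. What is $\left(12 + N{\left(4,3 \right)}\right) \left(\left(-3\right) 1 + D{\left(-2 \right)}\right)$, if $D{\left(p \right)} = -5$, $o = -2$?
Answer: $352$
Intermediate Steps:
$q{\left(Z,S \right)} = 4 S Z$ ($q{\left(Z,S \right)} = 2 Z 2 S = 4 S Z$)
$N{\left(T,d \right)} = - \frac{8 d \left(T + d\right)}{3}$ ($N{\left(T,d \right)} = \frac{4 \left(T + d\right) d \left(-2\right)}{3} = \frac{4 \left(T + d\right) \left(- 2 d\right)}{3} = \frac{\left(-8\right) d \left(T + d\right)}{3} = - \frac{8 d \left(T + d\right)}{3}$)
$\left(12 + N{\left(4,3 \right)}\right) \left(\left(-3\right) 1 + D{\left(-2 \right)}\right) = \left(12 - 8 \left(4 + 3\right)\right) \left(\left(-3\right) 1 - 5\right) = \left(12 - 8 \cdot 7\right) \left(-3 - 5\right) = \left(12 - 56\right) \left(-8\right) = \left(-44\right) \left(-8\right) = 352$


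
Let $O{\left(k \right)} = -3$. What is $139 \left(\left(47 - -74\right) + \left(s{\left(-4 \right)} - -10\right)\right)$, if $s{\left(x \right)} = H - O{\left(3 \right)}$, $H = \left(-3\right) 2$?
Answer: $17792$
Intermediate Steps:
$H = -6$
$s{\left(x \right)} = -3$ ($s{\left(x \right)} = -6 - -3 = -6 + 3 = -3$)
$139 \left(\left(47 - -74\right) + \left(s{\left(-4 \right)} - -10\right)\right) = 139 \left(\left(47 - -74\right) - -7\right) = 139 \left(\left(47 + 74\right) + \left(-3 + 10\right)\right) = 139 \left(121 + 7\right) = 139 \cdot 128 = 17792$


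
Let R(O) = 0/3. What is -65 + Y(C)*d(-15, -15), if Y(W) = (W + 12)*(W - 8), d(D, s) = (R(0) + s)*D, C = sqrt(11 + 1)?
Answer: -18965 + 1800*sqrt(3) ≈ -15847.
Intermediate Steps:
R(O) = 0 (R(O) = 0*(1/3) = 0)
C = 2*sqrt(3) (C = sqrt(12) = 2*sqrt(3) ≈ 3.4641)
d(D, s) = D*s (d(D, s) = (0 + s)*D = s*D = D*s)
Y(W) = (-8 + W)*(12 + W) (Y(W) = (12 + W)*(-8 + W) = (-8 + W)*(12 + W))
-65 + Y(C)*d(-15, -15) = -65 + (-96 + (2*sqrt(3))**2 + 4*(2*sqrt(3)))*(-15*(-15)) = -65 + (-96 + 12 + 8*sqrt(3))*225 = -65 + (-84 + 8*sqrt(3))*225 = -65 + (-18900 + 1800*sqrt(3)) = -18965 + 1800*sqrt(3)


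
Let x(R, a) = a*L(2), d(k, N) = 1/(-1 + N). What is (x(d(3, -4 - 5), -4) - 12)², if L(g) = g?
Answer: 400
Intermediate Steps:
x(R, a) = 2*a (x(R, a) = a*2 = 2*a)
(x(d(3, -4 - 5), -4) - 12)² = (2*(-4) - 12)² = (-8 - 12)² = (-20)² = 400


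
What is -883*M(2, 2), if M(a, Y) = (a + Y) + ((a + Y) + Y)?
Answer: -8830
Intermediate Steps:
M(a, Y) = 2*a + 3*Y (M(a, Y) = (Y + a) + ((Y + a) + Y) = (Y + a) + (a + 2*Y) = 2*a + 3*Y)
-883*M(2, 2) = -883*(2*2 + 3*2) = -883*(4 + 6) = -883*10 = -8830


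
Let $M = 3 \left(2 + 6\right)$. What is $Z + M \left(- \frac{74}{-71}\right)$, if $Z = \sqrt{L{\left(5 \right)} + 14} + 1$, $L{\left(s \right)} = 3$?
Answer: $\frac{1847}{71} + \sqrt{17} \approx 30.137$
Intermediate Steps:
$M = 24$ ($M = 3 \cdot 8 = 24$)
$Z = 1 + \sqrt{17}$ ($Z = \sqrt{3 + 14} + 1 = \sqrt{17} + 1 = 1 + \sqrt{17} \approx 5.1231$)
$Z + M \left(- \frac{74}{-71}\right) = \left(1 + \sqrt{17}\right) + 24 \left(- \frac{74}{-71}\right) = \left(1 + \sqrt{17}\right) + 24 \left(\left(-74\right) \left(- \frac{1}{71}\right)\right) = \left(1 + \sqrt{17}\right) + 24 \cdot \frac{74}{71} = \left(1 + \sqrt{17}\right) + \frac{1776}{71} = \frac{1847}{71} + \sqrt{17}$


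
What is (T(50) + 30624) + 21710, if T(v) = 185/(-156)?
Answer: 8163919/156 ≈ 52333.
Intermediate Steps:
T(v) = -185/156 (T(v) = 185*(-1/156) = -185/156)
(T(50) + 30624) + 21710 = (-185/156 + 30624) + 21710 = 4777159/156 + 21710 = 8163919/156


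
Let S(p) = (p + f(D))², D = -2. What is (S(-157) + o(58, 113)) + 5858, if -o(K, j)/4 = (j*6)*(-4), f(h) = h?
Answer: 41987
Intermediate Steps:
o(K, j) = 96*j (o(K, j) = -4*j*6*(-4) = -4*6*j*(-4) = -(-96)*j = 96*j)
S(p) = (-2 + p)² (S(p) = (p - 2)² = (-2 + p)²)
(S(-157) + o(58, 113)) + 5858 = ((-2 - 157)² + 96*113) + 5858 = ((-159)² + 10848) + 5858 = (25281 + 10848) + 5858 = 36129 + 5858 = 41987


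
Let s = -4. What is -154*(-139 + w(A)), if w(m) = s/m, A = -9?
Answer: 192038/9 ≈ 21338.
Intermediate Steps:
w(m) = -4/m
-154*(-139 + w(A)) = -154*(-139 - 4/(-9)) = -154*(-139 - 4*(-1/9)) = -154*(-139 + 4/9) = -154*(-1247/9) = 192038/9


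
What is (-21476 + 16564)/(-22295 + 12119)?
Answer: 307/636 ≈ 0.48270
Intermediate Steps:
(-21476 + 16564)/(-22295 + 12119) = -4912/(-10176) = -4912*(-1/10176) = 307/636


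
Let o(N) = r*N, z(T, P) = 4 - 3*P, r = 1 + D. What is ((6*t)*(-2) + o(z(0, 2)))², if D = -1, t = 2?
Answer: 576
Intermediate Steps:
r = 0 (r = 1 - 1 = 0)
o(N) = 0 (o(N) = 0*N = 0)
((6*t)*(-2) + o(z(0, 2)))² = ((6*2)*(-2) + 0)² = (12*(-2) + 0)² = (-24 + 0)² = (-24)² = 576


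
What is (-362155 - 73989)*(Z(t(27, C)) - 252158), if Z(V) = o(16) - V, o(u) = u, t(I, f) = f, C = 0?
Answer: 109970220448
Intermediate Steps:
Z(V) = 16 - V
(-362155 - 73989)*(Z(t(27, C)) - 252158) = (-362155 - 73989)*((16 - 1*0) - 252158) = -436144*((16 + 0) - 252158) = -436144*(16 - 252158) = -436144*(-252142) = 109970220448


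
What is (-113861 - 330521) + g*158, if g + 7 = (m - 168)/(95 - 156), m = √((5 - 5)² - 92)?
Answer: -27148224/61 - 316*I*√23/61 ≈ -4.4505e+5 - 24.844*I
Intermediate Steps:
m = 2*I*√23 (m = √(0² - 92) = √(0 - 92) = √(-92) = 2*I*√23 ≈ 9.5917*I)
g = -259/61 - 2*I*√23/61 (g = -7 + (2*I*√23 - 168)/(95 - 156) = -7 + (-168 + 2*I*√23)/(-61) = -7 + (-168 + 2*I*√23)*(-1/61) = -7 + (168/61 - 2*I*√23/61) = -259/61 - 2*I*√23/61 ≈ -4.2459 - 0.15724*I)
(-113861 - 330521) + g*158 = (-113861 - 330521) + (-259/61 - 2*I*√23/61)*158 = -444382 + (-40922/61 - 316*I*√23/61) = -27148224/61 - 316*I*√23/61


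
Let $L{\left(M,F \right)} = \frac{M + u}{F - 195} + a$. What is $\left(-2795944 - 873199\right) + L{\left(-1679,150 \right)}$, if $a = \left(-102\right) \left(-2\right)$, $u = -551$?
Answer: $- \frac{33020005}{9} \approx -3.6689 \cdot 10^{6}$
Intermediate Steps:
$a = 204$
$L{\left(M,F \right)} = 204 + \frac{-551 + M}{-195 + F}$ ($L{\left(M,F \right)} = \frac{M - 551}{F - 195} + 204 = \frac{-551 + M}{-195 + F} + 204 = 204 + \frac{-551 + M}{-195 + F}$)
$\left(-2795944 - 873199\right) + L{\left(-1679,150 \right)} = \left(-2795944 - 873199\right) + \frac{-40331 - 1679 + 204 \cdot 150}{-195 + 150} = -3669143 + \frac{-40331 - 1679 + 30600}{-45} = -3669143 - - \frac{2282}{9} = -3669143 + \frac{2282}{9} = - \frac{33020005}{9}$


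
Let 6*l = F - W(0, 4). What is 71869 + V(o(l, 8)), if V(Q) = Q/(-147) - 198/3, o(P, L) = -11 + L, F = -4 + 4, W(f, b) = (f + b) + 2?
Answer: 3518348/49 ≈ 71803.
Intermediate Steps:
W(f, b) = 2 + b + f (W(f, b) = (b + f) + 2 = 2 + b + f)
F = 0
l = -1 (l = (0 - (2 + 4 + 0))/6 = (0 - 1*6)/6 = (0 - 6)/6 = (⅙)*(-6) = -1)
V(Q) = -66 - Q/147 (V(Q) = Q*(-1/147) - 198*⅓ = -Q/147 - 66 = -66 - Q/147)
71869 + V(o(l, 8)) = 71869 + (-66 - (-11 + 8)/147) = 71869 + (-66 - 1/147*(-3)) = 71869 + (-66 + 1/49) = 71869 - 3233/49 = 3518348/49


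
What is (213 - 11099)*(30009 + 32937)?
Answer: -685230156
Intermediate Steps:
(213 - 11099)*(30009 + 32937) = -10886*62946 = -685230156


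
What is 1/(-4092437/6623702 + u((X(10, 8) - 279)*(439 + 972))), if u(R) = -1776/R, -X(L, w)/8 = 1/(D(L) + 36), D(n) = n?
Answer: -60010945454762/36807041106251 ≈ -1.6304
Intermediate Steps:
X(L, w) = -8/(36 + L) (X(L, w) = -8/(L + 36) = -8/(36 + L))
1/(-4092437/6623702 + u((X(10, 8) - 279)*(439 + 972))) = 1/(-4092437/6623702 - 1776*1/((439 + 972)*(-8/(36 + 10) - 279))) = 1/(-4092437*1/6623702 - 1776*1/(1411*(-8/46 - 279))) = 1/(-4092437/6623702 - 1776*1/(1411*(-8*1/46 - 279))) = 1/(-4092437/6623702 - 1776*1/(1411*(-4/23 - 279))) = 1/(-4092437/6623702 - 1776/((-6421/23*1411))) = 1/(-4092437/6623702 - 1776/(-9060031/23)) = 1/(-4092437/6623702 - 1776*(-23/9060031)) = 1/(-4092437/6623702 + 40848/9060031) = 1/(-36807041106251/60010945454762) = -60010945454762/36807041106251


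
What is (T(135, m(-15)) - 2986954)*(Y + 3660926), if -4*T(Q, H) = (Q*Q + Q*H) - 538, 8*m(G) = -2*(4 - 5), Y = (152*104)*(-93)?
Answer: -52427765064477/8 ≈ -6.5535e+12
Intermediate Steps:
Y = -1470144 (Y = 15808*(-93) = -1470144)
m(G) = 1/4 (m(G) = (-2*(4 - 5))/8 = (-2*(-1))/8 = (1/8)*2 = 1/4)
T(Q, H) = 269/2 - Q**2/4 - H*Q/4 (T(Q, H) = -((Q*Q + Q*H) - 538)/4 = -((Q**2 + H*Q) - 538)/4 = -(-538 + Q**2 + H*Q)/4 = 269/2 - Q**2/4 - H*Q/4)
(T(135, m(-15)) - 2986954)*(Y + 3660926) = ((269/2 - 1/4*135**2 - 1/4*1/4*135) - 2986954)*(-1470144 + 3660926) = ((269/2 - 1/4*18225 - 135/16) - 2986954)*2190782 = ((269/2 - 18225/4 - 135/16) - 2986954)*2190782 = (-70883/16 - 2986954)*2190782 = -47862147/16*2190782 = -52427765064477/8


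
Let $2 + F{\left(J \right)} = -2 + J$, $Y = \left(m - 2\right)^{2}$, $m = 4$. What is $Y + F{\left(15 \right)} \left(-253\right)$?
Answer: $-2779$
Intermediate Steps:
$Y = 4$ ($Y = \left(4 - 2\right)^{2} = 2^{2} = 4$)
$F{\left(J \right)} = -4 + J$ ($F{\left(J \right)} = -2 + \left(-2 + J\right) = -4 + J$)
$Y + F{\left(15 \right)} \left(-253\right) = 4 + \left(-4 + 15\right) \left(-253\right) = 4 + 11 \left(-253\right) = 4 - 2783 = -2779$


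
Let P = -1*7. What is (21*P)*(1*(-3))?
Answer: 441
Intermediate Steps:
P = -7
(21*P)*(1*(-3)) = (21*(-7))*(1*(-3)) = -147*(-3) = 441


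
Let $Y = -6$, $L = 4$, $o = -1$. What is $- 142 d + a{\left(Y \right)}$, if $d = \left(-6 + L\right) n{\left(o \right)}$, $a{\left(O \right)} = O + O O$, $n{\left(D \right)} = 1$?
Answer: $314$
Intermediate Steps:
$a{\left(O \right)} = O + O^{2}$
$d = -2$ ($d = \left(-6 + 4\right) 1 = \left(-2\right) 1 = -2$)
$- 142 d + a{\left(Y \right)} = \left(-142\right) \left(-2\right) - 6 \left(1 - 6\right) = 284 - -30 = 284 + 30 = 314$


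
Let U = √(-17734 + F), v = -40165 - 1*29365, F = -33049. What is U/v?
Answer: -I*√50783/69530 ≈ -0.0032411*I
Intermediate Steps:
v = -69530 (v = -40165 - 29365 = -69530)
U = I*√50783 (U = √(-17734 - 33049) = √(-50783) = I*√50783 ≈ 225.35*I)
U/v = (I*√50783)/(-69530) = (I*√50783)*(-1/69530) = -I*√50783/69530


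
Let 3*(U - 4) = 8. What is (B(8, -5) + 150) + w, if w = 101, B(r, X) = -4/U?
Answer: 1252/5 ≈ 250.40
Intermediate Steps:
U = 20/3 (U = 4 + (1/3)*8 = 4 + 8/3 = 20/3 ≈ 6.6667)
B(r, X) = -3/5 (B(r, X) = -4/20/3 = -4*3/20 = -3/5)
(B(8, -5) + 150) + w = (-3/5 + 150) + 101 = 747/5 + 101 = 1252/5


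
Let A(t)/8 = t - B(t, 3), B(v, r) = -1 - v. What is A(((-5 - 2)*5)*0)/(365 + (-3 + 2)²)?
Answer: 4/183 ≈ 0.021858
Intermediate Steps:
A(t) = 8 + 16*t (A(t) = 8*(t - (-1 - t)) = 8*(t + (1 + t)) = 8*(1 + 2*t) = 8 + 16*t)
A(((-5 - 2)*5)*0)/(365 + (-3 + 2)²) = (8 + 16*(((-5 - 2)*5)*0))/(365 + (-3 + 2)²) = (8 + 16*(-7*5*0))/(365 + (-1)²) = (8 + 16*(-35*0))/(365 + 1) = (8 + 16*0)/366 = (8 + 0)*(1/366) = 8*(1/366) = 4/183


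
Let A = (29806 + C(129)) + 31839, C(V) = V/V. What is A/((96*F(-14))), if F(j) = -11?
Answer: -30823/528 ≈ -58.377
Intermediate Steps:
C(V) = 1
A = 61646 (A = (29806 + 1) + 31839 = 29807 + 31839 = 61646)
A/((96*F(-14))) = 61646/((96*(-11))) = 61646/(-1056) = 61646*(-1/1056) = -30823/528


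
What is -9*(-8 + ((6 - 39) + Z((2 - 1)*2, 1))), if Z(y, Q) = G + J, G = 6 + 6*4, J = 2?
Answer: 81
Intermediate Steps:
G = 30 (G = 6 + 24 = 30)
Z(y, Q) = 32 (Z(y, Q) = 30 + 2 = 32)
-9*(-8 + ((6 - 39) + Z((2 - 1)*2, 1))) = -9*(-8 + ((6 - 39) + 32)) = -9*(-8 + (-33 + 32)) = -9*(-8 - 1) = -9*(-9) = 81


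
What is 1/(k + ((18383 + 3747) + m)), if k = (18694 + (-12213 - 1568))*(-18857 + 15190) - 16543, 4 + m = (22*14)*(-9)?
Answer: -1/18013160 ≈ -5.5515e-8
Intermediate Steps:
m = -2776 (m = -4 + (22*14)*(-9) = -4 + 308*(-9) = -4 - 2772 = -2776)
k = -18032514 (k = (18694 - 13781)*(-3667) - 16543 = 4913*(-3667) - 16543 = -18015971 - 16543 = -18032514)
1/(k + ((18383 + 3747) + m)) = 1/(-18032514 + ((18383 + 3747) - 2776)) = 1/(-18032514 + (22130 - 2776)) = 1/(-18032514 + 19354) = 1/(-18013160) = -1/18013160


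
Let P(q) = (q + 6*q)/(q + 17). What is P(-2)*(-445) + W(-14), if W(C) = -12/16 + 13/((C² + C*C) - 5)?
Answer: 641827/1548 ≈ 414.62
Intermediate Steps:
W(C) = -¾ + 13/(-5 + 2*C²) (W(C) = -12*1/16 + 13/((C² + C²) - 5) = -¾ + 13/(2*C² - 5) = -¾ + 13/(-5 + 2*C²))
P(q) = 7*q/(17 + q) (P(q) = (7*q)/(17 + q) = 7*q/(17 + q))
P(-2)*(-445) + W(-14) = (7*(-2)/(17 - 2))*(-445) + (67 - 6*(-14)²)/(4*(-5 + 2*(-14)²)) = (7*(-2)/15)*(-445) + (67 - 6*196)/(4*(-5 + 2*196)) = (7*(-2)*(1/15))*(-445) + (67 - 1176)/(4*(-5 + 392)) = -14/15*(-445) + (¼)*(-1109)/387 = 1246/3 + (¼)*(1/387)*(-1109) = 1246/3 - 1109/1548 = 641827/1548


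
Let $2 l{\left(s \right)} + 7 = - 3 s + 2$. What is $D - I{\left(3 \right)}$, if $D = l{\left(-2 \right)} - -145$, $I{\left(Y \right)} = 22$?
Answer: $\frac{247}{2} \approx 123.5$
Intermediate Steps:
$l{\left(s \right)} = - \frac{5}{2} - \frac{3 s}{2}$ ($l{\left(s \right)} = - \frac{7}{2} + \frac{- 3 s + 2}{2} = - \frac{7}{2} + \frac{2 - 3 s}{2} = - \frac{7}{2} - \left(-1 + \frac{3 s}{2}\right) = - \frac{5}{2} - \frac{3 s}{2}$)
$D = \frac{291}{2}$ ($D = \left(- \frac{5}{2} - -3\right) - -145 = \left(- \frac{5}{2} + 3\right) + 145 = \frac{1}{2} + 145 = \frac{291}{2} \approx 145.5$)
$D - I{\left(3 \right)} = \frac{291}{2} - 22 = \frac{247}{2}$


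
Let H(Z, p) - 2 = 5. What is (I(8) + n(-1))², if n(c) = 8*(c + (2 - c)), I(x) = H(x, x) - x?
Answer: 225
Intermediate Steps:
H(Z, p) = 7 (H(Z, p) = 2 + 5 = 7)
I(x) = 7 - x
n(c) = 16 (n(c) = 8*2 = 16)
(I(8) + n(-1))² = ((7 - 1*8) + 16)² = ((7 - 8) + 16)² = (-1 + 16)² = 15² = 225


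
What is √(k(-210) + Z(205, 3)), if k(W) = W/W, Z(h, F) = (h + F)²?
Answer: √43265 ≈ 208.00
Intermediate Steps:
Z(h, F) = (F + h)²
k(W) = 1
√(k(-210) + Z(205, 3)) = √(1 + (3 + 205)²) = √(1 + 208²) = √(1 + 43264) = √43265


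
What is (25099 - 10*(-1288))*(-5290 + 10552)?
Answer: 199845498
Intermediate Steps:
(25099 - 10*(-1288))*(-5290 + 10552) = (25099 + 12880)*5262 = 37979*5262 = 199845498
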